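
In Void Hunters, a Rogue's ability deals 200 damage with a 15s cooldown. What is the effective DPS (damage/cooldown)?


DPS = damage / cooldown
= 200 / 15
= 13.33

13.33 DPS


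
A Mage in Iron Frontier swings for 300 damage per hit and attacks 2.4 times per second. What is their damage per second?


DPS = damage * attack_speed
= 300 * 2.4
= 720.0

720.0 DPS


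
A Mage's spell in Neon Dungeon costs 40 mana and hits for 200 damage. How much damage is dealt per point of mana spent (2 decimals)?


Efficiency = damage / mana
= 200 / 40
= 5.00

5.00 dmg/mana


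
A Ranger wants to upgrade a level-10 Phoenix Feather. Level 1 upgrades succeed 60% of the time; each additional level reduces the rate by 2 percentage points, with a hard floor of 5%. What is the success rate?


raw_rate = 60 - 2 * (10 - 1)
= 60 - 2 * 9
= 60 - 18
= 42
Apply floor: max(42, 5) = 42%

42%


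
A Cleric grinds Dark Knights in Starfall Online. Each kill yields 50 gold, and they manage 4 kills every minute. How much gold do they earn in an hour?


Gold per minute = 50 * 4 = 200
Gold per hour = 200 * 60 = 12000

12000 gold/hour


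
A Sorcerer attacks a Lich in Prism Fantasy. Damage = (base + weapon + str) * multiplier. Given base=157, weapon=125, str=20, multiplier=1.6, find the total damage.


Sum base + weapon + str = 157 + 125 + 20 = 302
Multiply by 1.6:
302 * 1.6 = 483.2

483.2 damage


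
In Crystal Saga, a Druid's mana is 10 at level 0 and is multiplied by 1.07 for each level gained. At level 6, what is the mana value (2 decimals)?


value = base * growth^level
= 10 * 1.07^6
= 10 * 1.50073
= 15.01

15.01 mana


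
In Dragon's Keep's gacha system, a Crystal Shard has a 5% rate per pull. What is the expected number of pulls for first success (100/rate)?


Expected pulls for a geometric distribution = 1/p = 100 / rate%
= 100 / 5
= 20.0

20.0 pulls


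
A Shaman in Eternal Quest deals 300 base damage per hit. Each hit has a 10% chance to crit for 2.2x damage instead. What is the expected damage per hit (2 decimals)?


E[dmg] = base * (1 + crit_chance * (crit_mult - 1))
cc as decimal = 10/100 = 0.1
cm - 1 = 2.2 - 1 = 1.2
Bonus factor = 0.1 * 1.2 = 0.12
Total multiplier = 1 + 0.12 = 1.12
Expected damage = 300 * 1.12 = 336.00

336.00 damage


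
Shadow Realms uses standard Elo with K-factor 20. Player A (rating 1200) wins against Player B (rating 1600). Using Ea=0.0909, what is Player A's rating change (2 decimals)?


Elo update: delta = K * (S - Ea), where S = 1 (wins)
S - Ea = 1 - 0.0909 = 0.9091
Rating change = 20 * 0.9091
= 18.18

18.18 rating points


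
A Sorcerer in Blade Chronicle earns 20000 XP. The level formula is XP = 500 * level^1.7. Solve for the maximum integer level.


XP = 500 * level^1.7, so level = (XP / 500)^(1/1.7)
= (20000 / 500)^(1/1.7)
= 40.0^0.5882
= 8.7577
Floor: level = 8

level 8


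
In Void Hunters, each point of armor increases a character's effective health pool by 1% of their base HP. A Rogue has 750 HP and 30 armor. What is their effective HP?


EHP = 750 * (1 + 30/100)
= 750 * (1 + 0.3)
= 750 * 1.3
= 975.0

975.0 EHP


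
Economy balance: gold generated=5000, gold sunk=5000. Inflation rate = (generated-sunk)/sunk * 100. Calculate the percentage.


Net gold = 5000 - 5000 = 0
Inflation rate = net / sunk * 100 = 0 / 5000 * 100
= 0.0 * 100
= 0.00%

0.00%


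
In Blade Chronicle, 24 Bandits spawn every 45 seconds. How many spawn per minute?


Spawns per minute = count * (60 / interval)
= 24 * (60 / 45)
= 24 * 1.3333
= 32.0

32.0 per minute


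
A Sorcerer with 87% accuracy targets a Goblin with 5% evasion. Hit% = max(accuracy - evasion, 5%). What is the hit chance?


accuracy - evasion = 87 - 5 = 82
Apply floor: max(82, 5) = 82
Hit chance = 82%

82%


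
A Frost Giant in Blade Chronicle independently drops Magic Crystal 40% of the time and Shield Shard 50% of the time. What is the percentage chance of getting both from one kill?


For independent events, P(both) = P(A) * P(B)
= 40% * 50%
= 2000 / 100 %
= 20.0%

20.0%


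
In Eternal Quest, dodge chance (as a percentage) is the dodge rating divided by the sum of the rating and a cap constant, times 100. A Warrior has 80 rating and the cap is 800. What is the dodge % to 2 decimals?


dodge% = 80 / (80 + 800) * 100
= 80 / 880 * 100
= 0.090909 * 100
= 9.09%

9.09%


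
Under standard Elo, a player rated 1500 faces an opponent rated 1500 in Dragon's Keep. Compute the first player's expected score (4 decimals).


Elo expected score: Ea = 1/(1 + 10^((Rb-Ra)/400))
Rb - Ra = 1500 - 1500 = 0
(Rb-Ra)/400 = 0/400 = 0.0
10^0.0 = 1.0
Ea = 1/(1 + 1.0) = 1/2.0 = 0.5000

0.5000


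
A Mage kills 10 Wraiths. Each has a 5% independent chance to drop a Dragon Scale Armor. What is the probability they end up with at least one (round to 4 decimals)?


P(at least one) = 1 - P(none) = 1 - (1-p)^n
p = 5/100 = 0.05
1 - p = 0.95
(1 - p)^10 = 0.95^10 = 0.598737
P(at least one) = 1 - 0.598737 = 0.4013

0.4013


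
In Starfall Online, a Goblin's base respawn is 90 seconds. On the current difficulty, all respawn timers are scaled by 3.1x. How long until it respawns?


Respawn time = base * multiplier
= 90 * 3.1
= 279.0 seconds

279.0 seconds


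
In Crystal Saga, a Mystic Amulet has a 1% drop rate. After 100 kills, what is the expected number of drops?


Expected drops = kills * (drop_rate / 100)
= 100 * (1 / 100)
= 100 * 0.01
= 1.0

1.0 drops


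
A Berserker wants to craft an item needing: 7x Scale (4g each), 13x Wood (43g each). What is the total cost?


Cost breakdown:
  Scale: 7 * 4 = 28
  Wood: 13 * 43 = 559
Total = 28 + 559 = 587

587 gold


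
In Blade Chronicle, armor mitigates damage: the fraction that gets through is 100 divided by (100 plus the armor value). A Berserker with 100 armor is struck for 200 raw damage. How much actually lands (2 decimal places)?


actual = 200 * 100 / (100 + 100)
= 200 * 100 / 200
= 20000 / 200
= 100.00

100.00 damage


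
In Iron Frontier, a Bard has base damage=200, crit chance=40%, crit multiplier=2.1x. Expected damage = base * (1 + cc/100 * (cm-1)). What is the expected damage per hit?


E[dmg] = base * (1 + crit_chance * (crit_mult - 1))
cc as decimal = 40/100 = 0.4
cm - 1 = 2.1 - 1 = 1.1
Bonus factor = 0.4 * 1.1 = 0.44
Total multiplier = 1 + 0.44 = 1.44
Expected damage = 200 * 1.44 = 288.00

288.00 damage


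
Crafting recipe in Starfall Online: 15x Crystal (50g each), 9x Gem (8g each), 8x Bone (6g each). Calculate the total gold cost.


Cost breakdown:
  Crystal: 15 * 50 = 750
  Gem: 9 * 8 = 72
  Bone: 8 * 6 = 48
Total = 750 + 72 + 48 = 870

870 gold


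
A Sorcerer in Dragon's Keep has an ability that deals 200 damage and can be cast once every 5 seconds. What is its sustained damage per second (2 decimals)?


DPS = damage / cooldown
= 200 / 5
= 40.00

40.00 DPS


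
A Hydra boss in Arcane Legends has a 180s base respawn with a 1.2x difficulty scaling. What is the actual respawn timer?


Respawn time = base * multiplier
= 180 * 1.2
= 216.0 seconds

216.0 seconds


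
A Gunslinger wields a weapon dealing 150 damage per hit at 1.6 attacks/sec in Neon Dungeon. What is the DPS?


DPS = damage * attack_speed
= 150 * 1.6
= 240.0

240.0 DPS


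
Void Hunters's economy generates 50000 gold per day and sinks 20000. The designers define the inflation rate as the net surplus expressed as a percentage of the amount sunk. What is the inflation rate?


Net gold = 50000 - 20000 = 30000
Inflation rate = net / sunk * 100 = 30000 / 20000 * 100
= 1.5 * 100
= 150.00%

150.00%


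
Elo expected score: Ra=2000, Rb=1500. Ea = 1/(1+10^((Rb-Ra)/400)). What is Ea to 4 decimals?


Elo expected score: Ea = 1/(1 + 10^((Rb-Ra)/400))
Rb - Ra = 1500 - 2000 = -500
(Rb-Ra)/400 = -500/400 = -1.25
10^-1.25 = 0.056234
Ea = 1/(1 + 0.056234) = 1/1.056234 = 0.9468

0.9468


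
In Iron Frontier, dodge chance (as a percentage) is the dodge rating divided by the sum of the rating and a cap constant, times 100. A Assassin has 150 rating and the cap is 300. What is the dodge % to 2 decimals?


dodge% = 150 / (150 + 300) * 100
= 150 / 450 * 100
= 0.333333 * 100
= 33.33%

33.33%


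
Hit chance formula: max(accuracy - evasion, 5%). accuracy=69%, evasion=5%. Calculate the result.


accuracy - evasion = 69 - 5 = 64
Apply floor: max(64, 5) = 64
Hit chance = 64%

64%


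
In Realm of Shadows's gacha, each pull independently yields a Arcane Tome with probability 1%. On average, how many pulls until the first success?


Expected pulls for a geometric distribution = 1/p = 100 / rate%
= 100 / 1
= 100.0

100.0 pulls


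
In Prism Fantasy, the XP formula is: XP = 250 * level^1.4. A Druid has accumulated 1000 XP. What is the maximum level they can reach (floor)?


XP = 250 * level^1.4, so level = (XP / 250)^(1/1.4)
= (1000 / 250)^(1/1.4)
= 4.0^0.7143
= 2.6918
Floor: level = 2

level 2


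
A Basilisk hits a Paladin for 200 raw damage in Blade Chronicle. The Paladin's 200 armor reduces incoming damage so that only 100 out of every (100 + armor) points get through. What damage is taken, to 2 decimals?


actual = 200 * 100 / (100 + 200)
= 200 * 100 / 300
= 20000 / 300
= 66.67

66.67 damage


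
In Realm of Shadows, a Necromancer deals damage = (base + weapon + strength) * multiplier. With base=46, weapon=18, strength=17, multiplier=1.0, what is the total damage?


Sum base + weapon + str = 46 + 18 + 17 = 81
Multiply by 1.0:
81 * 1.0 = 81.0

81.0 damage


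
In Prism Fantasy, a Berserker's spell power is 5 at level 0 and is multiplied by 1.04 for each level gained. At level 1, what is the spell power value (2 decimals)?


value = base * growth^level
= 5 * 1.04^1
= 5 * 1.04
= 5.20

5.20 spell power


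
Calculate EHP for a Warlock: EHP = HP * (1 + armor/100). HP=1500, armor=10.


EHP = 1500 * (1 + 10/100)
= 1500 * (1 + 0.1)
= 1500 * 1.1
= 1650.0

1650.0 EHP


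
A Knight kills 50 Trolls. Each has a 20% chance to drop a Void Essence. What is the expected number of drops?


Expected drops = kills * (drop_rate / 100)
= 50 * (20 / 100)
= 50 * 0.2
= 10.0

10.0 drops


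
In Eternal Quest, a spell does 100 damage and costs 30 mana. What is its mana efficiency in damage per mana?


Efficiency = damage / mana
= 100 / 30
= 3.33

3.33 dmg/mana


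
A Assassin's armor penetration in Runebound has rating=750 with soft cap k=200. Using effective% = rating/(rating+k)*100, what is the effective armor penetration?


effective% = rating / (rating + k) * 100
= 750 / (750 + 200) * 100
= 750 / 950 * 100
= 0.789474 * 100
= 78.95%

78.95%


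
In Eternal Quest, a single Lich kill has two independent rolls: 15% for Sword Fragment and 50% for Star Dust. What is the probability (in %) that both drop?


For independent events, P(both) = P(A) * P(B)
= 15% * 50%
= 750 / 100 %
= 7.5%

7.5%


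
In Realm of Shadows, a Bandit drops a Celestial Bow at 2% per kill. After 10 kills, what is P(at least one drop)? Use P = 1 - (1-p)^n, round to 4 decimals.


P(at least one) = 1 - P(none) = 1 - (1-p)^n
p = 2/100 = 0.02
1 - p = 0.98
(1 - p)^10 = 0.98^10 = 0.817073
P(at least one) = 1 - 0.817073 = 0.1829

0.1829


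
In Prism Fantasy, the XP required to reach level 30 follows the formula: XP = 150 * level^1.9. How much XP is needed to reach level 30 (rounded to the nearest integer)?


XP = 150 * level^1.9
Substitute level = 30:
XP = 150 * 30^1.9
= 150 * 640.5166
= 96077

96077 XP


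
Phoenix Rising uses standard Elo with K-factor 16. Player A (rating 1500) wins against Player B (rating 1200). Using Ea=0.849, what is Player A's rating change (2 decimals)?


Elo update: delta = K * (S - Ea), where S = 1 (wins)
S - Ea = 1 - 0.849 = 0.151
Rating change = 16 * 0.151
= 2.42

2.42 rating points


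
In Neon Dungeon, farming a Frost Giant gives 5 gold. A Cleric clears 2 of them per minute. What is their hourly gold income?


Gold per minute = 5 * 2 = 10
Gold per hour = 10 * 60 = 600

600 gold/hour


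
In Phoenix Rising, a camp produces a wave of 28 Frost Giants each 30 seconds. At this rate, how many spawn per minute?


Spawns per minute = count * (60 / interval)
= 28 * (60 / 30)
= 28 * 2.0
= 56.0

56.0 per minute


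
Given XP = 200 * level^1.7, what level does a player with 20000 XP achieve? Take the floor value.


XP = 200 * level^1.7, so level = (XP / 200)^(1/1.7)
= (20000 / 200)^(1/1.7)
= 100.0^0.5882
= 15.0131
Floor: level = 15

level 15


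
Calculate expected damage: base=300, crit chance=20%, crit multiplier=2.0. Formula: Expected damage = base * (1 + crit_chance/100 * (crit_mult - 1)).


E[dmg] = base * (1 + crit_chance * (crit_mult - 1))
cc as decimal = 20/100 = 0.2
cm - 1 = 2.0 - 1 = 1.0
Bonus factor = 0.2 * 1.0 = 0.2
Total multiplier = 1 + 0.2 = 1.2
Expected damage = 300 * 1.2 = 360.00

360.00 damage


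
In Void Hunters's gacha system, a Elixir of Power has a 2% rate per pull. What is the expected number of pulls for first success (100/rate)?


Expected pulls for a geometric distribution = 1/p = 100 / rate%
= 100 / 2
= 50.0

50.0 pulls


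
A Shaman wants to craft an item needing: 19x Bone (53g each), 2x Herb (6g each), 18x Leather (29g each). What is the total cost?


Cost breakdown:
  Bone: 19 * 53 = 1007
  Herb: 2 * 6 = 12
  Leather: 18 * 29 = 522
Total = 1007 + 12 + 522 = 1541

1541 gold


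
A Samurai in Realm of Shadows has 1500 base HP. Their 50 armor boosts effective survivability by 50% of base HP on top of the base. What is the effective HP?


EHP = 1500 * (1 + 50/100)
= 1500 * (1 + 0.5)
= 1500 * 1.5
= 2250.0

2250.0 EHP


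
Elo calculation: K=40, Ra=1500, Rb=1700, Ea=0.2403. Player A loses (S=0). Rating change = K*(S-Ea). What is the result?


Elo update: delta = K * (S - Ea), where S = 0 (loses)
S - Ea = 0 - 0.2403 = -0.2403
Rating change = 40 * -0.2403
= -9.61

-9.61 rating points


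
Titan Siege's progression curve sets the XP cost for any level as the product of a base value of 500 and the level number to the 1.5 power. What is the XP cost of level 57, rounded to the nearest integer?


XP = 500 * level^1.5
Substitute level = 57:
XP = 500 * 57^1.5
= 500 * 430.3406
= 215170

215170 XP


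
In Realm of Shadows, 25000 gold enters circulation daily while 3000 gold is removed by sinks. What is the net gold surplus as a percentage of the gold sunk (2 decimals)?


Net gold = 25000 - 3000 = 22000
Inflation rate = net / sunk * 100 = 22000 / 3000 * 100
= 7.333333 * 100
= 733.33%

733.33%


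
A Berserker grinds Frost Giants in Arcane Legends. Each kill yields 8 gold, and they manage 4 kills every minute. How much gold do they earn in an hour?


Gold per minute = 8 * 4 = 32
Gold per hour = 32 * 60 = 1920

1920 gold/hour


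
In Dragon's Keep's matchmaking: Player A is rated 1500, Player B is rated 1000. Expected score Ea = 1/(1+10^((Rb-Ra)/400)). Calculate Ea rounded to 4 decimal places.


Elo expected score: Ea = 1/(1 + 10^((Rb-Ra)/400))
Rb - Ra = 1000 - 1500 = -500
(Rb-Ra)/400 = -500/400 = -1.25
10^-1.25 = 0.056234
Ea = 1/(1 + 0.056234) = 1/1.056234 = 0.9468

0.9468


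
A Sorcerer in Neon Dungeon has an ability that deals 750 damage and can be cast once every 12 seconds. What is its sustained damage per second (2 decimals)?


DPS = damage / cooldown
= 750 / 12
= 62.50

62.50 DPS


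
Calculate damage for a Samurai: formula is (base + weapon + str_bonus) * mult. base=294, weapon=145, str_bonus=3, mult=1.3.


Sum base + weapon + str = 294 + 145 + 3 = 442
Multiply by 1.3:
442 * 1.3 = 574.6

574.6 damage


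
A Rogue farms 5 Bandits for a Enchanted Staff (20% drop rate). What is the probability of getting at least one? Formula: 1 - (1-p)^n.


P(at least one) = 1 - P(none) = 1 - (1-p)^n
p = 20/100 = 0.2
1 - p = 0.8
(1 - p)^5 = 0.8^5 = 0.327680
P(at least one) = 1 - 0.327680 = 0.6723

0.6723


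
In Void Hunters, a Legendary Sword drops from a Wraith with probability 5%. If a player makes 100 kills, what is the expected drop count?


Expected drops = kills * (drop_rate / 100)
= 100 * (5 / 100)
= 100 * 0.05
= 5.0

5.0 drops


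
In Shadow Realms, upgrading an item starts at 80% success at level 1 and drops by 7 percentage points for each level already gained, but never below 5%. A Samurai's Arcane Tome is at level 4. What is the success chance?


raw_rate = 80 - 7 * (4 - 1)
= 80 - 7 * 3
= 80 - 21
= 59
Apply floor: max(59, 5) = 59%

59%


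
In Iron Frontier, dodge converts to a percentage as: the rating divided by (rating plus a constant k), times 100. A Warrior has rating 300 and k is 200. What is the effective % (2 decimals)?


effective% = rating / (rating + k) * 100
= 300 / (300 + 200) * 100
= 300 / 500 * 100
= 0.6 * 100
= 60.00%

60.00%


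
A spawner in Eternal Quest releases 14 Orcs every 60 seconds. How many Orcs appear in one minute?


Spawns per minute = count * (60 / interval)
= 14 * (60 / 60)
= 14 * 1.0
= 14.0

14.0 per minute


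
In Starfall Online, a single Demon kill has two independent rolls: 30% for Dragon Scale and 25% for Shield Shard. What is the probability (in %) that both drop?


For independent events, P(both) = P(A) * P(B)
= 30% * 25%
= 750 / 100 %
= 7.5%

7.5%


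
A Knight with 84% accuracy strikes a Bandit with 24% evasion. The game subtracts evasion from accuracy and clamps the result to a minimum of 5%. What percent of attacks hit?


accuracy - evasion = 84 - 24 = 60
Apply floor: max(60, 5) = 60
Hit chance = 60%

60%


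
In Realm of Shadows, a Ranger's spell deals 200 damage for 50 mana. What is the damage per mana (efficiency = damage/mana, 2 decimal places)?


Efficiency = damage / mana
= 200 / 50
= 4.00

4.00 dmg/mana


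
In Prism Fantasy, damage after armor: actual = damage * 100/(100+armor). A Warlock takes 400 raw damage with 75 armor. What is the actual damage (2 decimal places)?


actual = 400 * 100 / (100 + 75)
= 400 * 100 / 175
= 40000 / 175
= 228.57

228.57 damage


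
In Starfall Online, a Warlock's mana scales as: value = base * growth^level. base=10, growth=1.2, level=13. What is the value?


value = base * growth^level
= 10 * 1.2^13
= 10 * 10.699321
= 106.99

106.99 mana


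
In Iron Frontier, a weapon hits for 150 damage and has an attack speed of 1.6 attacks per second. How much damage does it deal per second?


DPS = damage * attack_speed
= 150 * 1.6
= 240.0

240.0 DPS


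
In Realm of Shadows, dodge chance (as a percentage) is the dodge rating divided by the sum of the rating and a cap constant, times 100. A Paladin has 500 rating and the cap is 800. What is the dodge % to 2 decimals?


dodge% = 500 / (500 + 800) * 100
= 500 / 1300 * 100
= 0.384615 * 100
= 38.46%

38.46%


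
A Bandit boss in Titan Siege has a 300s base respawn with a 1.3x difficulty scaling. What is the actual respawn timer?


Respawn time = base * multiplier
= 300 * 1.3
= 390.0 seconds

390.0 seconds


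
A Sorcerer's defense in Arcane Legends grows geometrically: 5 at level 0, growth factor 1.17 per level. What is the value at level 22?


value = base * growth^level
= 5 * 1.17^22
= 5 * 31.629255
= 158.15

158.15 defense


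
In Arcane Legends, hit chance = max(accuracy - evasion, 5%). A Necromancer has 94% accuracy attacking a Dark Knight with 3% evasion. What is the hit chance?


accuracy - evasion = 94 - 3 = 91
Apply floor: max(91, 5) = 91
Hit chance = 91%

91%


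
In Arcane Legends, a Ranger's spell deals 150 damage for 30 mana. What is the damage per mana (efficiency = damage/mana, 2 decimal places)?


Efficiency = damage / mana
= 150 / 30
= 5.00

5.00 dmg/mana


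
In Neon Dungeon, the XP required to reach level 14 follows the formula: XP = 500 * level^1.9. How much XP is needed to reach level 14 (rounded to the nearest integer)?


XP = 500 * level^1.9
Substitute level = 14:
XP = 500 * 14^1.9
= 500 * 150.537
= 75269

75269 XP


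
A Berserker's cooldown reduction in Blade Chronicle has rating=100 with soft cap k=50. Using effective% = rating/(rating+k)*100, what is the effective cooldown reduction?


effective% = rating / (rating + k) * 100
= 100 / (100 + 50) * 100
= 100 / 150 * 100
= 0.666667 * 100
= 66.67%

66.67%


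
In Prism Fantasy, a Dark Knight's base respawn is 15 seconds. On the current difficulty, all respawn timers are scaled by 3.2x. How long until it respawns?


Respawn time = base * multiplier
= 15 * 3.2
= 48.0 seconds

48.0 seconds


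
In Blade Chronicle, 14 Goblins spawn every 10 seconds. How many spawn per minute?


Spawns per minute = count * (60 / interval)
= 14 * (60 / 10)
= 14 * 6.0
= 84.0

84.0 per minute


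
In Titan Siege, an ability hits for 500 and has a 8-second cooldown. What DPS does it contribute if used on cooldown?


DPS = damage / cooldown
= 500 / 8
= 62.50

62.50 DPS


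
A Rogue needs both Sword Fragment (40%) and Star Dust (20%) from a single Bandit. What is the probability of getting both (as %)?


For independent events, P(both) = P(A) * P(B)
= 40% * 20%
= 800 / 100 %
= 8.0%

8.0%


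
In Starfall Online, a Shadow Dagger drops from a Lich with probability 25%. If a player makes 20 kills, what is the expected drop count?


Expected drops = kills * (drop_rate / 100)
= 20 * (25 / 100)
= 20 * 0.25
= 5.0

5.0 drops


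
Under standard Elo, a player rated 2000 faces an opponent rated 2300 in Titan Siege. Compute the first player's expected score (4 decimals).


Elo expected score: Ea = 1/(1 + 10^((Rb-Ra)/400))
Rb - Ra = 2300 - 2000 = 300
(Rb-Ra)/400 = 300/400 = 0.75
10^0.75 = 5.623413
Ea = 1/(1 + 5.623413) = 1/6.623413 = 0.1510

0.1510


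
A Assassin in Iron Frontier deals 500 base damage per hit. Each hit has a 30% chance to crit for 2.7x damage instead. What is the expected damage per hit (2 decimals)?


E[dmg] = base * (1 + crit_chance * (crit_mult - 1))
cc as decimal = 30/100 = 0.3
cm - 1 = 2.7 - 1 = 1.7
Bonus factor = 0.3 * 1.7 = 0.51
Total multiplier = 1 + 0.51 = 1.51
Expected damage = 500 * 1.51 = 755.00

755.00 damage


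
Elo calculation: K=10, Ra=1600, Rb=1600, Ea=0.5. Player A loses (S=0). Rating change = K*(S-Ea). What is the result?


Elo update: delta = K * (S - Ea), where S = 0 (loses)
S - Ea = 0 - 0.5 = -0.5
Rating change = 10 * -0.5
= -5.00

-5.00 rating points


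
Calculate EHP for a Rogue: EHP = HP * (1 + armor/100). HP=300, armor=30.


EHP = 300 * (1 + 30/100)
= 300 * (1 + 0.3)
= 300 * 1.3
= 390.0

390.0 EHP


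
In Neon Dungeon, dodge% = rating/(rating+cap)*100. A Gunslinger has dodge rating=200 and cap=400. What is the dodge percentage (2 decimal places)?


dodge% = 200 / (200 + 400) * 100
= 200 / 600 * 100
= 0.333333 * 100
= 33.33%

33.33%


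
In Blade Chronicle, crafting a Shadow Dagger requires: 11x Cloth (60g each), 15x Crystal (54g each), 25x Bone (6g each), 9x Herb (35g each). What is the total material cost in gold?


Cost breakdown:
  Cloth: 11 * 60 = 660
  Crystal: 15 * 54 = 810
  Bone: 25 * 6 = 150
  Herb: 9 * 35 = 315
Total = 660 + 810 + 150 + 315 = 1935

1935 gold


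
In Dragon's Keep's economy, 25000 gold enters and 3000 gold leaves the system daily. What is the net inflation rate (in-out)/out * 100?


Net gold = 25000 - 3000 = 22000
Inflation rate = net / sunk * 100 = 22000 / 3000 * 100
= 7.333333 * 100
= 733.33%

733.33%


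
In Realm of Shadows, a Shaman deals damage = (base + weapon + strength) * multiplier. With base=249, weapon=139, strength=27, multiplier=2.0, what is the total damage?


Sum base + weapon + str = 249 + 139 + 27 = 415
Multiply by 2.0:
415 * 2.0 = 830.0

830.0 damage


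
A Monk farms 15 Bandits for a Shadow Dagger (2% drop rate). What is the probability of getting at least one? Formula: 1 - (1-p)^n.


P(at least one) = 1 - P(none) = 1 - (1-p)^n
p = 2/100 = 0.02
1 - p = 0.98
(1 - p)^15 = 0.98^15 = 0.738569
P(at least one) = 1 - 0.738569 = 0.2614

0.2614


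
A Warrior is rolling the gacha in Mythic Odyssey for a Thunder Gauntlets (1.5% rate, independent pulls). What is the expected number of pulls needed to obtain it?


Expected pulls for a geometric distribution = 1/p = 100 / rate%
= 100 / 1.5
= 66.67

66.67 pulls


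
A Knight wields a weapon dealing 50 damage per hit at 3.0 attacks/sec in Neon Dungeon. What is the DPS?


DPS = damage * attack_speed
= 50 * 3.0
= 150.0

150.0 DPS


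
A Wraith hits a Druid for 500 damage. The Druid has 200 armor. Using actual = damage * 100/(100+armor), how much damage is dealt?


actual = 500 * 100 / (100 + 200)
= 500 * 100 / 300
= 50000 / 300
= 166.67

166.67 damage


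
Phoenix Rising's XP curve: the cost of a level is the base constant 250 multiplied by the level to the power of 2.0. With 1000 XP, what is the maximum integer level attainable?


XP = 250 * level^2.0, so level = (XP / 250)^(1/2.0)
= (1000 / 250)^(1/2.0)
= 4.0^0.5
= 2.0
Floor: level = 2

level 2


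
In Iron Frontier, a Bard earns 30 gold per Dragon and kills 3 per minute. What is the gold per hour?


Gold per minute = 30 * 3 = 90
Gold per hour = 90 * 60 = 5400

5400 gold/hour


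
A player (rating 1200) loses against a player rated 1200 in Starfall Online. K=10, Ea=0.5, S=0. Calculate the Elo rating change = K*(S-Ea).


Elo update: delta = K * (S - Ea), where S = 0 (loses)
S - Ea = 0 - 0.5 = -0.5
Rating change = 10 * -0.5
= -5.00

-5.00 rating points


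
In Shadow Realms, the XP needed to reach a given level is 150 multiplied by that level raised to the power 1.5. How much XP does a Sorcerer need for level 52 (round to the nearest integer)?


XP = 150 * level^1.5
Substitute level = 52:
XP = 150 * 52^1.5
= 150 * 374.9773
= 56247

56247 XP


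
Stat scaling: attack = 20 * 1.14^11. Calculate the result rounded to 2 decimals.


value = base * growth^level
= 20 * 1.14^11
= 20 * 4.226232
= 84.52

84.52 attack


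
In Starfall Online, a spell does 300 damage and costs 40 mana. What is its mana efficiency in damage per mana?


Efficiency = damage / mana
= 300 / 40
= 7.50

7.50 dmg/mana


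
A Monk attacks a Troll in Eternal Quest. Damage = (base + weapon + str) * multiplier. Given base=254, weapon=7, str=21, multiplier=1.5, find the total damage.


Sum base + weapon + str = 254 + 7 + 21 = 282
Multiply by 1.5:
282 * 1.5 = 423.0

423.0 damage


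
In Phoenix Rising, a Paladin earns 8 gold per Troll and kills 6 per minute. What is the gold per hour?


Gold per minute = 8 * 6 = 48
Gold per hour = 48 * 60 = 2880

2880 gold/hour


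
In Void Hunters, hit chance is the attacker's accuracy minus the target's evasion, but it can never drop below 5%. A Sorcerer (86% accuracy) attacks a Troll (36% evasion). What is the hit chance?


accuracy - evasion = 86 - 36 = 50
Apply floor: max(50, 5) = 50
Hit chance = 50%

50%


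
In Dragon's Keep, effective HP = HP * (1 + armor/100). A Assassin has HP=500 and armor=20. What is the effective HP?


EHP = 500 * (1 + 20/100)
= 500 * (1 + 0.2)
= 500 * 1.2
= 600.0

600.0 EHP


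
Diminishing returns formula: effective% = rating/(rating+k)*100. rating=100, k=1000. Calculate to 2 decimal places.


effective% = rating / (rating + k) * 100
= 100 / (100 + 1000) * 100
= 100 / 1100 * 100
= 0.090909 * 100
= 9.09%

9.09%


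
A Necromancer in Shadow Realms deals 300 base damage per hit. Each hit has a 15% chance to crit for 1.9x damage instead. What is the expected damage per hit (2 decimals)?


E[dmg] = base * (1 + crit_chance * (crit_mult - 1))
cc as decimal = 15/100 = 0.15
cm - 1 = 1.9 - 1 = 0.9
Bonus factor = 0.15 * 0.9 = 0.135
Total multiplier = 1 + 0.135 = 1.135
Expected damage = 300 * 1.135 = 340.50

340.50 damage


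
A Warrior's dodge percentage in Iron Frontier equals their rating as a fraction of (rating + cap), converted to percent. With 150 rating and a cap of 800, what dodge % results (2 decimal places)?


dodge% = 150 / (150 + 800) * 100
= 150 / 950 * 100
= 0.157895 * 100
= 15.79%

15.79%


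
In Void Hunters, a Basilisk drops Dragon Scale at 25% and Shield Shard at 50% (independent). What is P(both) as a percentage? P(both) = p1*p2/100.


For independent events, P(both) = P(A) * P(B)
= 25% * 50%
= 1250 / 100 %
= 12.5%

12.5%


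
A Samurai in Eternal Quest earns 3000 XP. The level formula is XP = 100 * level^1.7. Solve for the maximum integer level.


XP = 100 * level^1.7, so level = (XP / 100)^(1/1.7)
= (3000 / 100)^(1/1.7)
= 30.0^0.5882
= 7.3943
Floor: level = 7

level 7


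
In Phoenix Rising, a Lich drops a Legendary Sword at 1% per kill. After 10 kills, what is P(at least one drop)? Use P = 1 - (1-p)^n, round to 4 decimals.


P(at least one) = 1 - P(none) = 1 - (1-p)^n
p = 1/100 = 0.01
1 - p = 0.99
(1 - p)^10 = 0.99^10 = 0.904382
P(at least one) = 1 - 0.904382 = 0.0956

0.0956


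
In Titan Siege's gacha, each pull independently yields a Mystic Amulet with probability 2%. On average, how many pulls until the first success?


Expected pulls for a geometric distribution = 1/p = 100 / rate%
= 100 / 2
= 50.0

50.0 pulls


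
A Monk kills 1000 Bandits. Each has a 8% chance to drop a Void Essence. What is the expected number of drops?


Expected drops = kills * (drop_rate / 100)
= 1000 * (8 / 100)
= 1000 * 0.08
= 80.0

80.0 drops


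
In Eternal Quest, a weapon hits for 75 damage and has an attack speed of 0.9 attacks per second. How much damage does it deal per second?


DPS = damage * attack_speed
= 75 * 0.9
= 67.5

67.5 DPS


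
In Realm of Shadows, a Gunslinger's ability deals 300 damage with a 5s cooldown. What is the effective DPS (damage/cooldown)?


DPS = damage / cooldown
= 300 / 5
= 60.00

60.00 DPS


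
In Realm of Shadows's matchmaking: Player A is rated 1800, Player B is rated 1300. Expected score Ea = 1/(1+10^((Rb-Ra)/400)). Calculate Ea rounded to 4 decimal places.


Elo expected score: Ea = 1/(1 + 10^((Rb-Ra)/400))
Rb - Ra = 1300 - 1800 = -500
(Rb-Ra)/400 = -500/400 = -1.25
10^-1.25 = 0.056234
Ea = 1/(1 + 0.056234) = 1/1.056234 = 0.9468

0.9468


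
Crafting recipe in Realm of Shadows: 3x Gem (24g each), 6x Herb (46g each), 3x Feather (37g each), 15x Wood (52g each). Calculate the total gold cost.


Cost breakdown:
  Gem: 3 * 24 = 72
  Herb: 6 * 46 = 276
  Feather: 3 * 37 = 111
  Wood: 15 * 52 = 780
Total = 72 + 276 + 111 + 780 = 1239

1239 gold


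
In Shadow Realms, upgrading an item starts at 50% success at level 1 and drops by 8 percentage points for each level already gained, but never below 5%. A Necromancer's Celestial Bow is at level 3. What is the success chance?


raw_rate = 50 - 8 * (3 - 1)
= 50 - 8 * 2
= 50 - 16
= 34
Apply floor: max(34, 5) = 34%

34%


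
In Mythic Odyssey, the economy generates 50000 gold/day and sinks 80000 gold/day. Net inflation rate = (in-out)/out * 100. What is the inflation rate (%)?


Net gold = 50000 - 80000 = -30000
Inflation rate = net / sunk * 100 = -30000 / 80000 * 100
= -0.375 * 100
= -37.50%

-37.50%


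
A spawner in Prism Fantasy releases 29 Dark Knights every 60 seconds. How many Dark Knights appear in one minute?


Spawns per minute = count * (60 / interval)
= 29 * (60 / 60)
= 29 * 1.0
= 29.0

29.0 per minute


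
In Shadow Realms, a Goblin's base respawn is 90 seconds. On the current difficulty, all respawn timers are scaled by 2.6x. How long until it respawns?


Respawn time = base * multiplier
= 90 * 2.6
= 234.0 seconds

234.0 seconds


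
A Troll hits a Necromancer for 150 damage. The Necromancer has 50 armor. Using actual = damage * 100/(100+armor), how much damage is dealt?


actual = 150 * 100 / (100 + 50)
= 150 * 100 / 150
= 15000 / 150
= 100.00

100.00 damage


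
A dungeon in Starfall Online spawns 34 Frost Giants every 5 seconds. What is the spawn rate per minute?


Spawns per minute = count * (60 / interval)
= 34 * (60 / 5)
= 34 * 12.0
= 408.0

408.0 per minute


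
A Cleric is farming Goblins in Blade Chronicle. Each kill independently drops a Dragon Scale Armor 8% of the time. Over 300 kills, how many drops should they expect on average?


Expected drops = kills * (drop_rate / 100)
= 300 * (8 / 100)
= 300 * 0.08
= 24.0

24.0 drops


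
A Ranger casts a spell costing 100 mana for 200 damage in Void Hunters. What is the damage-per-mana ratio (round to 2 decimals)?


Efficiency = damage / mana
= 200 / 100
= 2.00

2.00 dmg/mana


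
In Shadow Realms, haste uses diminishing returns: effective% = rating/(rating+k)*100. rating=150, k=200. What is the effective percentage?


effective% = rating / (rating + k) * 100
= 150 / (150 + 200) * 100
= 150 / 350 * 100
= 0.428571 * 100
= 42.86%

42.86%


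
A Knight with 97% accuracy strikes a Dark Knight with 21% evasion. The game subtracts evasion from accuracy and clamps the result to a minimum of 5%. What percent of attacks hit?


accuracy - evasion = 97 - 21 = 76
Apply floor: max(76, 5) = 76
Hit chance = 76%

76%


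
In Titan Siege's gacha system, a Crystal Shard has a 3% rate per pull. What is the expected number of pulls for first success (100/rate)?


Expected pulls for a geometric distribution = 1/p = 100 / rate%
= 100 / 3
= 33.33

33.33 pulls


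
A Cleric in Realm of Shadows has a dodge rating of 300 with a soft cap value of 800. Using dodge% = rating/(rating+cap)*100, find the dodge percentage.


dodge% = 300 / (300 + 800) * 100
= 300 / 1100 * 100
= 0.272727 * 100
= 27.27%

27.27%


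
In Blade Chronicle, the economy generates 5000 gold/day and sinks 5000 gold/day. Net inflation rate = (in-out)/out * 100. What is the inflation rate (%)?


Net gold = 5000 - 5000 = 0
Inflation rate = net / sunk * 100 = 0 / 5000 * 100
= 0.0 * 100
= 0.00%

0.00%


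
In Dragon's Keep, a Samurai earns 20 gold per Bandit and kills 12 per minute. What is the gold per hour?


Gold per minute = 20 * 12 = 240
Gold per hour = 240 * 60 = 14400

14400 gold/hour


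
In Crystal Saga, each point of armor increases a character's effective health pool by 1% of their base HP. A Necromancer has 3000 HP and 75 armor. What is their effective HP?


EHP = 3000 * (1 + 75/100)
= 3000 * (1 + 0.75)
= 3000 * 1.75
= 5250.0

5250.0 EHP


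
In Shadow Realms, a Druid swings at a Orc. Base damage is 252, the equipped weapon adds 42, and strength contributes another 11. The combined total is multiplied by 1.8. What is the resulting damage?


Sum base + weapon + str = 252 + 42 + 11 = 305
Multiply by 1.8:
305 * 1.8 = 549.0

549.0 damage


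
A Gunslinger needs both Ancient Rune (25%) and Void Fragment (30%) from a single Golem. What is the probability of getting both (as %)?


For independent events, P(both) = P(A) * P(B)
= 25% * 30%
= 750 / 100 %
= 7.5%

7.5%


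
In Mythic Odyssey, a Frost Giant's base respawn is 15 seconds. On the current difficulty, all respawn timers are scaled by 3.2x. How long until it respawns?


Respawn time = base * multiplier
= 15 * 3.2
= 48.0 seconds

48.0 seconds


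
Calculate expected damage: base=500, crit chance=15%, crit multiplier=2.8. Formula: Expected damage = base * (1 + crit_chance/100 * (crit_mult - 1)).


E[dmg] = base * (1 + crit_chance * (crit_mult - 1))
cc as decimal = 15/100 = 0.15
cm - 1 = 2.8 - 1 = 1.8
Bonus factor = 0.15 * 1.8 = 0.27
Total multiplier = 1 + 0.27 = 1.27
Expected damage = 500 * 1.27 = 635.00

635.00 damage


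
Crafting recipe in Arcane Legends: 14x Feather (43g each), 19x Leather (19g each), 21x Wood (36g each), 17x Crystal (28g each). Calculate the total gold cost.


Cost breakdown:
  Feather: 14 * 43 = 602
  Leather: 19 * 19 = 361
  Wood: 21 * 36 = 756
  Crystal: 17 * 28 = 476
Total = 602 + 361 + 756 + 476 = 2195

2195 gold


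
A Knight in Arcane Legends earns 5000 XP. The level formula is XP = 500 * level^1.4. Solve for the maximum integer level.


XP = 500 * level^1.4, so level = (XP / 500)^(1/1.4)
= (5000 / 500)^(1/1.4)
= 10.0^0.7143
= 5.1795
Floor: level = 5

level 5


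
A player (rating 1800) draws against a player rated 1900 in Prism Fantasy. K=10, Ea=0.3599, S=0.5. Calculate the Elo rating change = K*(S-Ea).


Elo update: delta = K * (S - Ea), where S = 0.5 (draws)
S - Ea = 0.5 - 0.3599 = 0.1401
Rating change = 10 * 0.1401
= 1.40

1.40 rating points


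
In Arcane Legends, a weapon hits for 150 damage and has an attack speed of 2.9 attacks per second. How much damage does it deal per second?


DPS = damage * attack_speed
= 150 * 2.9
= 435.0

435.0 DPS


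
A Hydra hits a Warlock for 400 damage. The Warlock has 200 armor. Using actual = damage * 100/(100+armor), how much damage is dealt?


actual = 400 * 100 / (100 + 200)
= 400 * 100 / 300
= 40000 / 300
= 133.33

133.33 damage


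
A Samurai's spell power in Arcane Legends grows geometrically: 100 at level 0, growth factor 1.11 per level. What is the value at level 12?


value = base * growth^level
= 100 * 1.11^12
= 100 * 3.498451
= 349.85

349.85 spell power


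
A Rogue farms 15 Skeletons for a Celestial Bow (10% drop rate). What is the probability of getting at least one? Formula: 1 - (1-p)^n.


P(at least one) = 1 - P(none) = 1 - (1-p)^n
p = 10/100 = 0.1
1 - p = 0.9
(1 - p)^15 = 0.9^15 = 0.205891
P(at least one) = 1 - 0.205891 = 0.7941

0.7941


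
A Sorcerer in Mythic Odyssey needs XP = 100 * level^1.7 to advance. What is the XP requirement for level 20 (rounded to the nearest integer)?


XP = 100 * level^1.7
Substitute level = 20:
XP = 100 * 20^1.7
= 100 * 162.8362
= 16284

16284 XP


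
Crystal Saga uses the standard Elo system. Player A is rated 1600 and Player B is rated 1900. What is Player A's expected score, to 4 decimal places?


Elo expected score: Ea = 1/(1 + 10^((Rb-Ra)/400))
Rb - Ra = 1900 - 1600 = 300
(Rb-Ra)/400 = 300/400 = 0.75
10^0.75 = 5.623413
Ea = 1/(1 + 5.623413) = 1/6.623413 = 0.1510

0.1510


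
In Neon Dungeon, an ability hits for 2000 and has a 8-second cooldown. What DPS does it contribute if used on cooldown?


DPS = damage / cooldown
= 2000 / 8
= 250.00

250.00 DPS


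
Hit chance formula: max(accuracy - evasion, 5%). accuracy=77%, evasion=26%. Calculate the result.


accuracy - evasion = 77 - 26 = 51
Apply floor: max(51, 5) = 51
Hit chance = 51%

51%


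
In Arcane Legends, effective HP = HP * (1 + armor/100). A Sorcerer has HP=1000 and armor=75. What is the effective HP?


EHP = 1000 * (1 + 75/100)
= 1000 * (1 + 0.75)
= 1000 * 1.75
= 1750.0

1750.0 EHP


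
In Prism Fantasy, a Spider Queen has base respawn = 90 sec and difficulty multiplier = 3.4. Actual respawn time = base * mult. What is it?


Respawn time = base * multiplier
= 90 * 3.4
= 306.0 seconds

306.0 seconds


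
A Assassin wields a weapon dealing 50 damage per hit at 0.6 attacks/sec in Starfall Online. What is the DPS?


DPS = damage * attack_speed
= 50 * 0.6
= 30.0

30.0 DPS


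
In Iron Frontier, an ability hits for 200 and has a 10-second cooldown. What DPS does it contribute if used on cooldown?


DPS = damage / cooldown
= 200 / 10
= 20.00

20.00 DPS


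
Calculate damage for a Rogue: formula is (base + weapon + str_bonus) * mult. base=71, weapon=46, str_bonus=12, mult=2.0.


Sum base + weapon + str = 71 + 46 + 12 = 129
Multiply by 2.0:
129 * 2.0 = 258.0

258.0 damage


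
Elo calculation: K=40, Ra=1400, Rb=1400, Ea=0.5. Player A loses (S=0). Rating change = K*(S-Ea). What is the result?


Elo update: delta = K * (S - Ea), where S = 0 (loses)
S - Ea = 0 - 0.5 = -0.5
Rating change = 40 * -0.5
= -20.00

-20.00 rating points


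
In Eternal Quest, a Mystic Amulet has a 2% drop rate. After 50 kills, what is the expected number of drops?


Expected drops = kills * (drop_rate / 100)
= 50 * (2 / 100)
= 50 * 0.02
= 1.0

1.0 drops


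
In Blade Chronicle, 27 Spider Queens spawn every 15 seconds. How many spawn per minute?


Spawns per minute = count * (60 / interval)
= 27 * (60 / 15)
= 27 * 4.0
= 108.0

108.0 per minute
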